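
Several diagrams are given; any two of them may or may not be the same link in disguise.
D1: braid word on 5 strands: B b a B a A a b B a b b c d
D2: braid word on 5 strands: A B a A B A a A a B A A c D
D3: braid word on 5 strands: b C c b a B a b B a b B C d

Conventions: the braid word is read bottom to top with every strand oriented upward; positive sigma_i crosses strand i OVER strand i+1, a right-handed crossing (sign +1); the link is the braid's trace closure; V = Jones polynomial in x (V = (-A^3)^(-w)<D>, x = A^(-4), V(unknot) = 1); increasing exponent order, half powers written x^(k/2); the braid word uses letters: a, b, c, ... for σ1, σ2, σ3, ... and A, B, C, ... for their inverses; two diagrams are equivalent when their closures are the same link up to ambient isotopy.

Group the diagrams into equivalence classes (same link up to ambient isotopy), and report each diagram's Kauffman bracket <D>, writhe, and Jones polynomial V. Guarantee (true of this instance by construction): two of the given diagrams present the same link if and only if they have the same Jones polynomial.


equivalence classes: {D1, D3} | {D2}
D1 (bracket -A^-6 + A^-2 - A^2 + 2A^6 - A^10 + A^14; 14 crossings at w = +6): V = x - x^2 + 2x^3 - x^4 + x^5 - x^6
V(D2) = x^-8 - 2x^-7 + x^-6 - 2x^-5 + 2x^-4 + x^-2  [14 crossings, <D> = A^-10 + 2A^-2 - 2A^2 + A^6 - 2A^10 + A^14, w = -6]
V(D3) = x - x^2 + 2x^3 - x^4 + x^5 - x^6  (w +4, c 14, <D> = -A^-12 + A^-8 - A^-4 + 2 - A^4 + A^8)
observation: comparing 3 Jones polynomials yields 2 groups


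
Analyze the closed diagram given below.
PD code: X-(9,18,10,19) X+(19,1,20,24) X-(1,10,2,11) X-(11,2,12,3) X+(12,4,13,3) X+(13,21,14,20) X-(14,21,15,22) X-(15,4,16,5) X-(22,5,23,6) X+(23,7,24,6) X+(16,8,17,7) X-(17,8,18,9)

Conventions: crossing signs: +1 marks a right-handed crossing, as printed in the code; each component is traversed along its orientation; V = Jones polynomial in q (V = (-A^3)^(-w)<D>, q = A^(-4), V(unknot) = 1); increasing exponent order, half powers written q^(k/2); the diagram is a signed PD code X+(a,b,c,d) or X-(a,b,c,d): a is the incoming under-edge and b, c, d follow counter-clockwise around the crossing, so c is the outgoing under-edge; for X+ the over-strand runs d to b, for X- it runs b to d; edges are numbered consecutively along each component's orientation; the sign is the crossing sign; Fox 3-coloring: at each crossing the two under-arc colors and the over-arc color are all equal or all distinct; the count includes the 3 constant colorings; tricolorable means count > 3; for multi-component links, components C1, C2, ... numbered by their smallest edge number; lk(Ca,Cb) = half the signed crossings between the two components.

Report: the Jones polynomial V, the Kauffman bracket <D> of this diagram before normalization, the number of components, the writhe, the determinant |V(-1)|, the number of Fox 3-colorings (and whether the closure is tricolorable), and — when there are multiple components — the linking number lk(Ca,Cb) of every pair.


V = -q^-4 + q^-3 + q^-1
<D> = A^-2 + A^6 - A^10 (w = -2)
1 component over 12 crossings, w = -2
9 Fox colorings among 3^12, |V(-1)| = 3: tricolorable
why: w = -2 shifts under R1 moves; the (-A^3)^(2) factor cancels that in V


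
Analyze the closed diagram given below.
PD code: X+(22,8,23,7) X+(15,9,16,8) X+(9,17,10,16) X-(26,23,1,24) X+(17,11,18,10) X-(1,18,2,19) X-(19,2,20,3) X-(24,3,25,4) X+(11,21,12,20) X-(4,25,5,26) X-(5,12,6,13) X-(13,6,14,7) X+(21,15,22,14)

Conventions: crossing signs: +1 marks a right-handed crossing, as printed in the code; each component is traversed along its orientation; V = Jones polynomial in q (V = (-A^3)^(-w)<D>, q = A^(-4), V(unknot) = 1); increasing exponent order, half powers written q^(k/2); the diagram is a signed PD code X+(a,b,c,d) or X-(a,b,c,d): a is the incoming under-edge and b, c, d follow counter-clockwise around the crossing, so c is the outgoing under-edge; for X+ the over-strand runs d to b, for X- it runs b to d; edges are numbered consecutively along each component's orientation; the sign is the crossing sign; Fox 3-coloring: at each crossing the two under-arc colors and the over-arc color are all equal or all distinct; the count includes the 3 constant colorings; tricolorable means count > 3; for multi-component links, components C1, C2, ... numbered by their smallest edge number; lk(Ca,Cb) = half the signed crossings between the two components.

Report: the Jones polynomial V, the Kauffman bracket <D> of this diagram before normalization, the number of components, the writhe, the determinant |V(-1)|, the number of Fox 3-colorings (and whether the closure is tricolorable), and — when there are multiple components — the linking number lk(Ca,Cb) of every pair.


Jones polynomial: V(q) = -q^-5 + q^-4 - q^-3 + 2q^-2 - q^-1 + 2 - q
<D> = A^-7 - 2A^-3 + A - 2A^5 + A^9 - A^13 + A^17; writhe -1
components 1, writhe -1 (13 crossings)
3-colorings: 9 of 3^13, det 9 — tricolorable
note: V spans 6 powers of q: at least 6 crossings in any diagram


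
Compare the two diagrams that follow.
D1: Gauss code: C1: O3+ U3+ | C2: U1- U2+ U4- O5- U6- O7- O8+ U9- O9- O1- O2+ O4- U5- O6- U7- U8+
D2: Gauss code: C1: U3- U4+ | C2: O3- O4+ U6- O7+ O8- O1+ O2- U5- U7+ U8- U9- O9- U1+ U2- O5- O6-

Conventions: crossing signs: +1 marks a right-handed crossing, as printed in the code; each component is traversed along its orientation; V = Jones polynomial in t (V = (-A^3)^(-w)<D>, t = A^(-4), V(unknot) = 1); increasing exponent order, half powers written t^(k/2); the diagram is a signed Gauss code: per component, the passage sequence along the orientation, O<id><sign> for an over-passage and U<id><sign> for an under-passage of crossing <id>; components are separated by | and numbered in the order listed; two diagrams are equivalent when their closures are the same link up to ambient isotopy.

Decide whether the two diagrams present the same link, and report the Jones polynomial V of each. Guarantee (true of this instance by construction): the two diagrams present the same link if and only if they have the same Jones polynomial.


equivalent: no
D1 (bracket A^-7 + A^-3 + A - A^9; 9 crossings at w = -3): V = t^(-9/2) - t^(-5/2) - t^(-3/2) - t^(-1/2)
D2 (bracket A^-11 + A^-7; 9 crossings at w = -3): V = -t^(-1/2) - t^(1/2)
key observation: V(t) takes 2 values over 2 diagrams, fixing the grouping


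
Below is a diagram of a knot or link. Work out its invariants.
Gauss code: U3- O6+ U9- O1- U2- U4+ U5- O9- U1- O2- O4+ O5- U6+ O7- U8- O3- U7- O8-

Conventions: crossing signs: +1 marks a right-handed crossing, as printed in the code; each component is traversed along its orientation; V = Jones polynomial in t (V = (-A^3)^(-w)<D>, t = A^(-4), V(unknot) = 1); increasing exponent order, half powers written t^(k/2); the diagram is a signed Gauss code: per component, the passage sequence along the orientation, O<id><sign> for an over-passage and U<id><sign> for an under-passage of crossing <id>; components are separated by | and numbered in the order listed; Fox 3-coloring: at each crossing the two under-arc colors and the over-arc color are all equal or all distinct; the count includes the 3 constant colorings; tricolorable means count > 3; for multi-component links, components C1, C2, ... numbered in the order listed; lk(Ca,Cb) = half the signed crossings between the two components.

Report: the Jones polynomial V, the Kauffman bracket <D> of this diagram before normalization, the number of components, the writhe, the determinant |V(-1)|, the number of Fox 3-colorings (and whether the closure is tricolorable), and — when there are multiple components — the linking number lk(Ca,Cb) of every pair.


V(t) = t^-8 - 2t^-7 + t^-6 - 2t^-5 + 2t^-4 + t^-2
bracket: -A^-7 - 2A + 2A^5 - A^9 + 2A^13 - A^17, w = -5
1 component, writhe -5, over 9 crossings
det 9, colorings 27 of 3^9 — tricolorable
observation: w = -5 (over 9 crossings) is diagram-only; (-A^3)^(5) removes it from V


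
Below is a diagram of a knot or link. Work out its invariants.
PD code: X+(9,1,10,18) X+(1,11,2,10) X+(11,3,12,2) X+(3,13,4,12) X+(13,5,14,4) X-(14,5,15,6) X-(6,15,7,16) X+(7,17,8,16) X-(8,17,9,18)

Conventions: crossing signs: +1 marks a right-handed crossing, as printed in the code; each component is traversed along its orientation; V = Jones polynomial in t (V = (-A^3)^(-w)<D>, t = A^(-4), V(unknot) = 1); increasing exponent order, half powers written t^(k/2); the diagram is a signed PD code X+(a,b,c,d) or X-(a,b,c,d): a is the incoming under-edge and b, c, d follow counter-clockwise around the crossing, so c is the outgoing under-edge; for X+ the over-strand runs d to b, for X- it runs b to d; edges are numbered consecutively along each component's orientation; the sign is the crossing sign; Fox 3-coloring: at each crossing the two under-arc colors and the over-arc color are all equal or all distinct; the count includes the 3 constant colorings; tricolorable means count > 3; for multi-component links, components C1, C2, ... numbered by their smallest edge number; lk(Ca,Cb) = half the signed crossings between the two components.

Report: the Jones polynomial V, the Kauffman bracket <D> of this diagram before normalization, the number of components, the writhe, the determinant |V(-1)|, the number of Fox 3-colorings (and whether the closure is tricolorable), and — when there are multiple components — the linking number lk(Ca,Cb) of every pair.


V = t + t^3 - t^4
<D> = A^-7 - A^-3 - A^5 (w = +3)
1 component over 9 crossings, w = +3
9 Fox colorings among 3^9, |V(-1)| = 3: tricolorable
why: w = +3 shifts under R1 moves; the (-A^3)^(-3) factor cancels that in V


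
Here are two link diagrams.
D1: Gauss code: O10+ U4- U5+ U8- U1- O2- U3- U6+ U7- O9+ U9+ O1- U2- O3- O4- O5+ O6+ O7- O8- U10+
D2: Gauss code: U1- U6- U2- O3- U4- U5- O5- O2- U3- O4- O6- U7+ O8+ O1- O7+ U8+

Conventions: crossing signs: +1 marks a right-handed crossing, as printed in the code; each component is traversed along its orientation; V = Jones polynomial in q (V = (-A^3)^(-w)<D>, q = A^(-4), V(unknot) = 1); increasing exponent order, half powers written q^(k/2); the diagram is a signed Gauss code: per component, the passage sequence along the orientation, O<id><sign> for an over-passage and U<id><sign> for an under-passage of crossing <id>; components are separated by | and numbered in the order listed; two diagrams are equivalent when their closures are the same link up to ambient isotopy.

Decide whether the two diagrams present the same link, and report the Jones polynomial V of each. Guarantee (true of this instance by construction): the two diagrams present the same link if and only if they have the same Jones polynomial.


same link: yes
V(D1) = -q^-4 + q^-3 + q^-1  [10 crossings, <D> = A^-2 + A^6 - A^10, w = -2]
D2 (bracket A^-8 + 1 - A^4; 8 crossings at w = -4): V = -q^-4 + q^-3 + q^-1
note: Reidemeister moves carry D1 (10 crossings) to D2 (8)


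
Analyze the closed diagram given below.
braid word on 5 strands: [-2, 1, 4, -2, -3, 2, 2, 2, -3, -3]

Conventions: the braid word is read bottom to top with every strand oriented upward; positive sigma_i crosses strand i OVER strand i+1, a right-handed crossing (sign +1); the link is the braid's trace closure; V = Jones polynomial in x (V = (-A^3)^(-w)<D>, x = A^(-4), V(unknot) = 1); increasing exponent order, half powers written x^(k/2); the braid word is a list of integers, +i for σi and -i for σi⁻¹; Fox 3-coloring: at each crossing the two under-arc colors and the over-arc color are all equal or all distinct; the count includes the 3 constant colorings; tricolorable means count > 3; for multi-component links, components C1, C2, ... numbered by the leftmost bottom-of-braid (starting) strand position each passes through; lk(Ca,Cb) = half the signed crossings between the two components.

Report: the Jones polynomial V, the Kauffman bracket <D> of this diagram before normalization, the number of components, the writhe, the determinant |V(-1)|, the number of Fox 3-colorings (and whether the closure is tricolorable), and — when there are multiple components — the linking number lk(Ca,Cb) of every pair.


V = -x^-5 + x^-4 - x^-3 + 2x^-2 - x^-1 + 2 - x
<D> = -A^-4 + 2 - A^4 + 2A^8 - A^12 + A^16 - A^20 (w = 0)
1 component over 10 crossings, w = 0
9 Fox colorings among 3^10, |V(-1)| = 9: tricolorable
why: w = 0 shifts under R1 moves; the (-A^3)^(0) factor cancels that in V


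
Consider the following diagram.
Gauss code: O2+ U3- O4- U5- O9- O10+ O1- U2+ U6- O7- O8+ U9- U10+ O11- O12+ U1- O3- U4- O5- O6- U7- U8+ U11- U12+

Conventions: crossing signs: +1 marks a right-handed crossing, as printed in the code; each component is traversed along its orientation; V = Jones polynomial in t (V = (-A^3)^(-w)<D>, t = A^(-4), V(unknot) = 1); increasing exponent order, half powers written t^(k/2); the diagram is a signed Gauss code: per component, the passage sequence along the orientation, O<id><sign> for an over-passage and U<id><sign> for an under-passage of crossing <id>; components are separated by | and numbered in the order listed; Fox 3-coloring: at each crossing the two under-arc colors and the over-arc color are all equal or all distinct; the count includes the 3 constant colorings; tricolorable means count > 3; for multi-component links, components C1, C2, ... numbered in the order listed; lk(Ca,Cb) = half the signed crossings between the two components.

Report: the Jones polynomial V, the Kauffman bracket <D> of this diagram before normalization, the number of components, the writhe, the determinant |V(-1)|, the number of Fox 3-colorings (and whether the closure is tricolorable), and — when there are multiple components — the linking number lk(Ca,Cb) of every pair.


V(t) = -t^-4 + t^-3 + t^-1
bracket: A^-8 + 1 - A^4, w = -4
1 component, writhe -4, over 12 crossings
det 3, colorings 9 of 3^12 — tricolorable
observation: V spans 3 powers of t: at least 3 crossings in any diagram


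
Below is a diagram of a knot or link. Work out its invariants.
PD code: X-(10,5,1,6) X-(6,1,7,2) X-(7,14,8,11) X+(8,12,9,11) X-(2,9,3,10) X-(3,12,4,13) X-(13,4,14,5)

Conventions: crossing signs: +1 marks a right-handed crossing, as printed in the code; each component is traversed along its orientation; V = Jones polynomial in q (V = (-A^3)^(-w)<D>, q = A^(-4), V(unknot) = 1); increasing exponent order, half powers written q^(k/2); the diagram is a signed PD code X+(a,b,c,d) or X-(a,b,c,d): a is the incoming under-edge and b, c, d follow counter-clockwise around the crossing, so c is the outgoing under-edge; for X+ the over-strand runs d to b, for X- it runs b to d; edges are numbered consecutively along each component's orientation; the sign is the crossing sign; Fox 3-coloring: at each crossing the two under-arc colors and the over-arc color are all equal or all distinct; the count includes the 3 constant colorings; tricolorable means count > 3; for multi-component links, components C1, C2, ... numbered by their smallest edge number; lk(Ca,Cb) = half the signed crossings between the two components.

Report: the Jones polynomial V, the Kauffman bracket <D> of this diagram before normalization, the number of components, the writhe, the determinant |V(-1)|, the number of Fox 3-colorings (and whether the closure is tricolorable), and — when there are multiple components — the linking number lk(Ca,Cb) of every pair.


V = q^(-13/2) - q^(-11/2) + q^(-9/2) - 2q^(-7/2) - q^(-3/2)
<D> = A^-9 + 2A^-1 - A^3 + A^7 - A^11 (w = -5)
2 components over 7 crossings, w = -5
lk(C1,C2): -1
9 Fox colorings among 3^7, |V(-1)| = 6: tricolorable
why: span 5 respects span(V) <= c + mu - 1 = 8 for this 2-component diagram


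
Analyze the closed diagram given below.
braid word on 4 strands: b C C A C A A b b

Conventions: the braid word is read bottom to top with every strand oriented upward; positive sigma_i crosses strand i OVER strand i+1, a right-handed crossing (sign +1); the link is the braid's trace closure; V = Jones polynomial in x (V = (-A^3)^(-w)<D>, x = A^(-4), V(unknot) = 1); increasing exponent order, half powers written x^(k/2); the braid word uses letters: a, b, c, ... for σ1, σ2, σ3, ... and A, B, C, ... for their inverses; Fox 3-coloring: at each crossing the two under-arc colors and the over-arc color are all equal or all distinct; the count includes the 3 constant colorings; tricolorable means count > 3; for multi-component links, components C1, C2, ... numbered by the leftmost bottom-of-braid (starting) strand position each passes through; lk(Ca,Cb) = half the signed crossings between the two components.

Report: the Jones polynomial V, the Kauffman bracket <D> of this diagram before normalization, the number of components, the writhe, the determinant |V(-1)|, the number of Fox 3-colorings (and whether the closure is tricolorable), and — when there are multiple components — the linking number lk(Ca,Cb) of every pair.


V(x) = x^-7 - 2x^-6 + 2x^-5 - 5x^-4 + 5x^-3 - 3x^-2 + 5x^-1 - 2 + x - x^2
bracket: A^-17 - A^-13 + 2A^-9 - 5A^-5 + 3A^-1 - 5A^3 + 5A^7 - 2A^11 + 2A^15 - A^19, w = -3
1 component, writhe -3, over 9 crossings
det 27, colorings 81 of 3^9 — tricolorable
observation: |V(-1)| = 27: so tricolorable, since 3 divides 27


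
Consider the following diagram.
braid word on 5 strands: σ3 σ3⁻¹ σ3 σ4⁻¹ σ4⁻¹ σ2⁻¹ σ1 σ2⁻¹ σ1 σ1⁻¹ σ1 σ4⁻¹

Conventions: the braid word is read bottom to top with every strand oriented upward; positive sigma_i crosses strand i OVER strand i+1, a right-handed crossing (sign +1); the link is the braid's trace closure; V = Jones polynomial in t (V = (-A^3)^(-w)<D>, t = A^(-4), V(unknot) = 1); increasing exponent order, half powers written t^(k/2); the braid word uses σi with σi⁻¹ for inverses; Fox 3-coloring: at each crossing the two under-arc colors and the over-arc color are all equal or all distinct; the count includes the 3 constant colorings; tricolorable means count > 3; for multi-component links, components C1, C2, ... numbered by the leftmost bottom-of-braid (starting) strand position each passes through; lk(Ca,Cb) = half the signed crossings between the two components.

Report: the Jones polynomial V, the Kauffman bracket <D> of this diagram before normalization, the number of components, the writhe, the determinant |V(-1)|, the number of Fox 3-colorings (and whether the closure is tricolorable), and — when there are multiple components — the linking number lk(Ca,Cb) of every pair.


V = -t^-6 + 2t^-5 - 2t^-4 + 3t^-3 - 3t^-2 + 2t^-1 - 1 + t
<D> = A^-10 - A^-6 + 2A^-2 - 3A^2 + 3A^6 - 2A^10 + 2A^14 - A^18 (w = -2)
1 component over 12 crossings, w = -2
9 Fox colorings among 3^12, |V(-1)| = 15: tricolorable
why: inverse pairs cancel, leaving σ3 σ4⁻¹ σ4⁻¹ σ2⁻¹ σ1 σ2⁻¹ σ1 σ4⁻¹


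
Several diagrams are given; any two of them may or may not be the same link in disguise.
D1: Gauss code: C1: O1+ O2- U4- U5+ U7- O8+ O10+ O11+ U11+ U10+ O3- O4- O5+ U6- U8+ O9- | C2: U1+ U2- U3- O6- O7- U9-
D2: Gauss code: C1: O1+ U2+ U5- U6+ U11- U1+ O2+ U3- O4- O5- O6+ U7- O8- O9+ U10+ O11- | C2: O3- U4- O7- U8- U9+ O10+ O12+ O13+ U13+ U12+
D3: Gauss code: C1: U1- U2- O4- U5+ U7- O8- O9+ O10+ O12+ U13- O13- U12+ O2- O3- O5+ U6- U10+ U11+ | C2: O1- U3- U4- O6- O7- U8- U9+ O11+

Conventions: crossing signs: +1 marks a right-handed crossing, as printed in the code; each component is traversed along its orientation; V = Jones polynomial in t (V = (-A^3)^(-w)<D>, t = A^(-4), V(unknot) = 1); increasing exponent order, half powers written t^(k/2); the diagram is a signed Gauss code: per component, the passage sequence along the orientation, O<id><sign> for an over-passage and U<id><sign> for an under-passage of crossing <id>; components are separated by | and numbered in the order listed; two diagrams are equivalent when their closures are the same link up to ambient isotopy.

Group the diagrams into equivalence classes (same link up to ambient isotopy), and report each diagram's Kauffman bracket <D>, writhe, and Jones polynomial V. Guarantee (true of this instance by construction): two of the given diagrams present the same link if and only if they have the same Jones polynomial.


classes: {D1, D3} | {D2}
V(D1) = -t^(-9/2) - t^(-5/2) + t^(-3/2) - t^(-1/2)  [11 crossings, <D> = A^-1 - A^3 + A^7 + A^15, w = -1]
V(D2) = -t^(-5/2) - t^(-1/2)  [13 crossings, <D> = A^5 + A^13, w = +1]
V(D3) = -t^(-9/2) - t^(-5/2) + t^(-3/2) - t^(-1/2)  (w -3, c 13, <D> = A^-7 - A^-3 + A + A^9)
insight: 2 values of V(t) split the 3 diagrams


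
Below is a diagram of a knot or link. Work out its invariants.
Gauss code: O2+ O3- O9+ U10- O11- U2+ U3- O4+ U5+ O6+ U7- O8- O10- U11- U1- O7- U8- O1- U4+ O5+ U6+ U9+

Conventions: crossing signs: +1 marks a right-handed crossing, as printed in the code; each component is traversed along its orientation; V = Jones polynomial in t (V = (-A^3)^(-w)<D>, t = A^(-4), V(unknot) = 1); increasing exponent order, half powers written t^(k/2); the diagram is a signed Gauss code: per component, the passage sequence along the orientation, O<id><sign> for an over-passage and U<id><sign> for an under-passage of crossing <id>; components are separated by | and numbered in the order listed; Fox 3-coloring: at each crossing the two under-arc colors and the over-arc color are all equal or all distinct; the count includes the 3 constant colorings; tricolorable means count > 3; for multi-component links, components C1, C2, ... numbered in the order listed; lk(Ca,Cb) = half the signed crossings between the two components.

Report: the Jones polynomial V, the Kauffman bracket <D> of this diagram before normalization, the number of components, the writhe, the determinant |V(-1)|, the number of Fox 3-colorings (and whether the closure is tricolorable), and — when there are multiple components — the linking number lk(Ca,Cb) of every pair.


V(t) = -t^-5 + t^-4 - t^-3 + 2t^-2 - t^-1 + 2 - t
bracket: A^-7 - 2A^-3 + A - 2A^5 + A^9 - A^13 + A^17, w = -1
1 component, writhe -1, over 11 crossings
det 9, colorings 9 of 3^11 — tricolorable
observation: |V(-1)| = 9: so tricolorable, since 3 divides 9


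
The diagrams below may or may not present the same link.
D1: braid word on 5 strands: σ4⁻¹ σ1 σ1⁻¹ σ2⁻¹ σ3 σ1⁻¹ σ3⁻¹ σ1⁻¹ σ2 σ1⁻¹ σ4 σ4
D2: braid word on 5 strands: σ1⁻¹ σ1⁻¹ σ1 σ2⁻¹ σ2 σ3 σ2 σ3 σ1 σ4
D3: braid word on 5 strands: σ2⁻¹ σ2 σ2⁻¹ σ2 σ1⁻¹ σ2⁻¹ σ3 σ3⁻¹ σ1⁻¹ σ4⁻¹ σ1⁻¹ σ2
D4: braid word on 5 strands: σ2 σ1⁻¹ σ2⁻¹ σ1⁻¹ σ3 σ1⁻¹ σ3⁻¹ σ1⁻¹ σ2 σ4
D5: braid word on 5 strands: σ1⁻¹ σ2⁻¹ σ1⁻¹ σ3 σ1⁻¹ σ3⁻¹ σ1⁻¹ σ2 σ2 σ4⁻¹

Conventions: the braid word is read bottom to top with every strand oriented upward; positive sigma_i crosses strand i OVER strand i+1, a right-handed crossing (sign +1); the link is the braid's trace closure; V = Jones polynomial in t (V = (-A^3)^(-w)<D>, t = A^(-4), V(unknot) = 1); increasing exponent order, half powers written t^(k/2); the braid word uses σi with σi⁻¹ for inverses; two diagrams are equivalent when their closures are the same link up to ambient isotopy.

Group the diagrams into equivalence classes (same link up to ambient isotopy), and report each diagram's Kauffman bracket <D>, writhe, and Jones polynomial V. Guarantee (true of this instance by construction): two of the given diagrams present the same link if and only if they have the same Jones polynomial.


grouping into links: {D1, D3, D4, D5} | {D2}
V(D1) = t^-3 + t^-2 + t^-1 + 1  (w -2, c 12, <D> = A^-6 + A^-2 + A^2 + A^6)
V(D2) = 1 + t + t^2 + t^3  [10 crossings, <D> = 1 + A^4 + A^8 + A^12, w = +4]
V(D3) = t^-3 + t^-2 + t^-1 + 1  [12 crossings, <D> = A^-12 + A^-8 + A^-4 + 1, w = -4]
D4 (bracket A^-6 + A^-2 + A^2 + A^6; 10 crossings at w = -2): V = t^-3 + t^-2 + t^-1 + 1
V(D5) = t^-3 + t^-2 + t^-1 + 1  [10 crossings, <D> = A^-12 + A^-8 + A^-4 + 1, w = -4]
key observation: 2 values of V(t) split the 5 diagrams


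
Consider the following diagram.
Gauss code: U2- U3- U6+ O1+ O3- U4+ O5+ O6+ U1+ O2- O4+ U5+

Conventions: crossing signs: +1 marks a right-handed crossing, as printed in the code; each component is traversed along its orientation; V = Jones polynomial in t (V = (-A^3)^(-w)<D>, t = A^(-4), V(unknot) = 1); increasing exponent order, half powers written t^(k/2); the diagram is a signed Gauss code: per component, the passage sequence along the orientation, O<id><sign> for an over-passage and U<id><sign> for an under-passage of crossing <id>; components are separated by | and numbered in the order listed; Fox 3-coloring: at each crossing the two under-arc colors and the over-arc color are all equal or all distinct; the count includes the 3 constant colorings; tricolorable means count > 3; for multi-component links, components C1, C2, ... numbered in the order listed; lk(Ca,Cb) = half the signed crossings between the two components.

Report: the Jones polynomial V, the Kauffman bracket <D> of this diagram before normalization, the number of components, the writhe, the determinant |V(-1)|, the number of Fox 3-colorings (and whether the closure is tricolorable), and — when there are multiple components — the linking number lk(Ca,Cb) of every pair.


V = t + t^3 - t^4
<D> = -A^-10 + A^-6 + A^2 (w = +2)
1 component over 6 crossings, w = +2
9 Fox colorings among 3^6, |V(-1)| = 3: tricolorable
why: w = +2 (over 6 crossings) is diagram-only; (-A^3)^(-2) removes it from V


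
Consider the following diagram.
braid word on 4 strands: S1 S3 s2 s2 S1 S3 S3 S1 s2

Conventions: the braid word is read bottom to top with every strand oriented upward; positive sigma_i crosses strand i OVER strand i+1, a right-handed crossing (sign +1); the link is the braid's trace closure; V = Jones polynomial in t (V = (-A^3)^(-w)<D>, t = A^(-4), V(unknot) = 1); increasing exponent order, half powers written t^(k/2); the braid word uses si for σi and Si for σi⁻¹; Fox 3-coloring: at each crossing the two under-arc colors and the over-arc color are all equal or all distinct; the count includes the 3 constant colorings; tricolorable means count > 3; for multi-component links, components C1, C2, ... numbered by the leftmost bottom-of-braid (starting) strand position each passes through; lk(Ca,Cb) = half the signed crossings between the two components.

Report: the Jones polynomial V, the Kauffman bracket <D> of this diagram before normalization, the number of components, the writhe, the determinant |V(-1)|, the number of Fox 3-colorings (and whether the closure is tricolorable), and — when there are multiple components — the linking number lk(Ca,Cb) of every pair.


V = t^-7 - 3t^-6 + 5t^-5 - 8t^-4 + 9t^-3 - 8t^-2 + 8t^-1 - 5 + 3t - t^2
<D> = A^-17 - 3A^-13 + 5A^-9 - 8A^-5 + 8A^-1 - 9A^3 + 8A^7 - 5A^11 + 3A^15 - A^19 (w = -3)
1 component over 9 crossings, w = -3
9 Fox colorings among 3^9, |V(-1)| = 51: tricolorable
why: w = -3 (over 9 crossings) is diagram-only; (-A^3)^(3) removes it from V


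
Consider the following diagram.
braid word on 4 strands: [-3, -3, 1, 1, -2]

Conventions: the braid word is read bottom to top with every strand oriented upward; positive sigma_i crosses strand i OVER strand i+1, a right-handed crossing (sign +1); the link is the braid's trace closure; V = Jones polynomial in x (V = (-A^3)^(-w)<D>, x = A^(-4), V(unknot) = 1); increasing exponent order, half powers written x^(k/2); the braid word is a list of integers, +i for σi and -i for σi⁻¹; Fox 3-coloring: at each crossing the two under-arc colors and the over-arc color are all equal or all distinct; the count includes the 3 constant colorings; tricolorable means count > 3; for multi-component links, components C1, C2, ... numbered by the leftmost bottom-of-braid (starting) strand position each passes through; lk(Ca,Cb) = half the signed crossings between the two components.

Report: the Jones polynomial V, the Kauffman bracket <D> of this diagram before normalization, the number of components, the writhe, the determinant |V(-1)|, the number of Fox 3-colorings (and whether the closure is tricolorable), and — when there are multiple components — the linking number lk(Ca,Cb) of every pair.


Jones polynomial: V(x) = x^-2 + 2 + x^2
<D> = -A^-11 - 2A^-3 - A^5; writhe -1
components 3, writhe -1 (5 crossings)
linking number lk(C1,C2) = +1
lk(C1,C3): 0
lk(C2,C3) = -1
3-colorings: 3 of 3^5, det 4 — not tricolorable
note: span 4 respects span(V) <= c + mu - 1 = 7 for this 3-component diagram


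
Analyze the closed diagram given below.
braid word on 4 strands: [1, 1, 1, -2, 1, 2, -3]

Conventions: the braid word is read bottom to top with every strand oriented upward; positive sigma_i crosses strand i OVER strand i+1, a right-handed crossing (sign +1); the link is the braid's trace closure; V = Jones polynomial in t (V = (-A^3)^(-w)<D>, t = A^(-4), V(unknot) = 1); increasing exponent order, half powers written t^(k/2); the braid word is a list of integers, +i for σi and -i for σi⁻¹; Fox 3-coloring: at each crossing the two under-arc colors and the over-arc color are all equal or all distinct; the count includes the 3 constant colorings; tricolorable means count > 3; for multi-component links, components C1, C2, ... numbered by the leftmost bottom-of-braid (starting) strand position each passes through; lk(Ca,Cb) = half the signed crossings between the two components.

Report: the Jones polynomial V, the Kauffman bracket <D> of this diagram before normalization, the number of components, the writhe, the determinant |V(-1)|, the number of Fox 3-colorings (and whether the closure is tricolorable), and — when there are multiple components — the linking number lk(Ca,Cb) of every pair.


Jones polynomial: V(t) = t + t^3 - t^4
<D> = A^-7 - A^-3 - A^5; writhe +3
components 1, writhe +3 (7 crossings)
3-colorings: 9 of 3^7, det 3 — tricolorable
note: the span of V is 3, forcing >= 3 crossings in any diagram


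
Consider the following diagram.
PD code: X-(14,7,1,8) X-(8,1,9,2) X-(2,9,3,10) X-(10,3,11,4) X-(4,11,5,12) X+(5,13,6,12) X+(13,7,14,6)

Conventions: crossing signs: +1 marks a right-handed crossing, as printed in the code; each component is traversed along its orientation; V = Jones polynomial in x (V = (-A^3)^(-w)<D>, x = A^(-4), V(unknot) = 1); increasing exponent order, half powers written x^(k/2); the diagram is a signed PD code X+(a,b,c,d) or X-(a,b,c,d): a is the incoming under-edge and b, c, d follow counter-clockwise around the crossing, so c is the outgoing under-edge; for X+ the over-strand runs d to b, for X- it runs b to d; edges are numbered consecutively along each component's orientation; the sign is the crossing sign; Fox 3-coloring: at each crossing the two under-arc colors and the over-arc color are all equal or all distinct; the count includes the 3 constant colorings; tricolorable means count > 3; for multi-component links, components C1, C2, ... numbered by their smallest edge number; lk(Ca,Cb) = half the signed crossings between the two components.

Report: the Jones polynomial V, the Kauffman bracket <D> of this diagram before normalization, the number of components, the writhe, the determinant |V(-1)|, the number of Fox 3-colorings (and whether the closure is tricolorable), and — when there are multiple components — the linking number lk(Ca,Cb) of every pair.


V = -x^-4 + x^-3 + x^-1
<D> = -A^-5 - A^3 + A^7 (w = -3)
1 component over 7 crossings, w = -3
9 Fox colorings among 3^7, |V(-1)| = 3: tricolorable
why: w = -3 (over 7 crossings) is diagram-only; (-A^3)^(3) removes it from V


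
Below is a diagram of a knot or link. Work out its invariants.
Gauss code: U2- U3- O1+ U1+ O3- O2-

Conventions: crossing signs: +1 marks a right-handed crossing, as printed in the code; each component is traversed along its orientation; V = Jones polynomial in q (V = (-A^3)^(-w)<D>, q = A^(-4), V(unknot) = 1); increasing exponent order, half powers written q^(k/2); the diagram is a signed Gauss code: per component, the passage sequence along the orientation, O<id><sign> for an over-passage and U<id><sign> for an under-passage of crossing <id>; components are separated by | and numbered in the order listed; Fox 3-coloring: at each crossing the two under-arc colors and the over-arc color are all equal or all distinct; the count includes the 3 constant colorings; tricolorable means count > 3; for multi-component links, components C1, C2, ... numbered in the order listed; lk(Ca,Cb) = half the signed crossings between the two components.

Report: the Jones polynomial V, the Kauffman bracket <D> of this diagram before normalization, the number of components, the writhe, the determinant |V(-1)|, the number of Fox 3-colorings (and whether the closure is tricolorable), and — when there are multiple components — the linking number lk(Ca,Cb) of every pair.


V(q) = 1
bracket: -A^-3, w = -1
1 component, writhe -1, over 3 crossings
det 1, colorings 3 of 3^3 — not tricolorable
observation: w = -1 shifts under R1 moves; the (-A^3)^(1) factor cancels that in V


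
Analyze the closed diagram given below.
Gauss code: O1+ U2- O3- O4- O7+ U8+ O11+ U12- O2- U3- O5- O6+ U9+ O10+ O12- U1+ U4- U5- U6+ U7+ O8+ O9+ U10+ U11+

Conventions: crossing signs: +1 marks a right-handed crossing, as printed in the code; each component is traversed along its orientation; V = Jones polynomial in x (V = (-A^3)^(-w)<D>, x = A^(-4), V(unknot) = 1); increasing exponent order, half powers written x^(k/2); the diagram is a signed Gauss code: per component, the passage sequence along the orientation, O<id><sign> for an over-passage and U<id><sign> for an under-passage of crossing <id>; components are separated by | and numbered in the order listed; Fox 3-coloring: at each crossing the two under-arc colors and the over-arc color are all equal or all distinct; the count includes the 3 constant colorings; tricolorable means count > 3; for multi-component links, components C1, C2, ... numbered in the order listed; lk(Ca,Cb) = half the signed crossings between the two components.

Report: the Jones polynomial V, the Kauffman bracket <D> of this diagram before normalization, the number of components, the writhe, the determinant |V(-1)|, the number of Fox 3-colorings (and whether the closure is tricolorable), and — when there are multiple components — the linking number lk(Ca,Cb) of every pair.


V = -x^-1 + 2 - x + 2x^2 - x^3 + x^4 - x^5
<D> = -A^-14 + A^-10 - A^-6 + 2A^-2 - A^2 + 2A^6 - A^10 (w = +2)
1 component over 12 crossings, w = +2
9 Fox colorings among 3^12, |V(-1)| = 9: tricolorable
why: det 9 = |V(-1)|; divisible by 3, so tricolorable


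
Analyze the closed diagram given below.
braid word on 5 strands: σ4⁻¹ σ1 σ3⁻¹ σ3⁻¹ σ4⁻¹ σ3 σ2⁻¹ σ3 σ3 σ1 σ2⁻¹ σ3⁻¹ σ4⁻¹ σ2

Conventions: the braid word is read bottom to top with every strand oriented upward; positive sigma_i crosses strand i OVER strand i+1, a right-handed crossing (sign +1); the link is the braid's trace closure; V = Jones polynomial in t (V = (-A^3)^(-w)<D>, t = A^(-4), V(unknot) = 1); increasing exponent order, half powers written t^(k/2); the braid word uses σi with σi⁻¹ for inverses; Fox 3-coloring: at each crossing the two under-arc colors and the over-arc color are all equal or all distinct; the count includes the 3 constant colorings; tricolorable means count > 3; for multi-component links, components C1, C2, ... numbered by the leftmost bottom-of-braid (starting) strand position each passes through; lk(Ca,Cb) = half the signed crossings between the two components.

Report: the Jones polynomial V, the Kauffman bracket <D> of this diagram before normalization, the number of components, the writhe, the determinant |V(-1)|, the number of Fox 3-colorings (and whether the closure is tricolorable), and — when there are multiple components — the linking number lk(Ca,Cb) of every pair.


V = -t^-7 + 3t^-6 - 6t^-5 + 10t^-4 - 12t^-3 + 13t^-2 - 13t^-1 + 11 - 7t + 4t^2 - t^3
<D> = -A^-18 + 4A^-14 - 7A^-10 + 11A^-6 - 13A^-2 + 13A^2 - 12A^6 + 10A^10 - 6A^14 + 3A^18 - A^22 (w = -2)
1 component over 14 crossings, w = -2
9 Fox colorings among 3^14, |V(-1)| = 81: tricolorable
why: the span of V is 10, forcing >= 10 crossings in any diagram


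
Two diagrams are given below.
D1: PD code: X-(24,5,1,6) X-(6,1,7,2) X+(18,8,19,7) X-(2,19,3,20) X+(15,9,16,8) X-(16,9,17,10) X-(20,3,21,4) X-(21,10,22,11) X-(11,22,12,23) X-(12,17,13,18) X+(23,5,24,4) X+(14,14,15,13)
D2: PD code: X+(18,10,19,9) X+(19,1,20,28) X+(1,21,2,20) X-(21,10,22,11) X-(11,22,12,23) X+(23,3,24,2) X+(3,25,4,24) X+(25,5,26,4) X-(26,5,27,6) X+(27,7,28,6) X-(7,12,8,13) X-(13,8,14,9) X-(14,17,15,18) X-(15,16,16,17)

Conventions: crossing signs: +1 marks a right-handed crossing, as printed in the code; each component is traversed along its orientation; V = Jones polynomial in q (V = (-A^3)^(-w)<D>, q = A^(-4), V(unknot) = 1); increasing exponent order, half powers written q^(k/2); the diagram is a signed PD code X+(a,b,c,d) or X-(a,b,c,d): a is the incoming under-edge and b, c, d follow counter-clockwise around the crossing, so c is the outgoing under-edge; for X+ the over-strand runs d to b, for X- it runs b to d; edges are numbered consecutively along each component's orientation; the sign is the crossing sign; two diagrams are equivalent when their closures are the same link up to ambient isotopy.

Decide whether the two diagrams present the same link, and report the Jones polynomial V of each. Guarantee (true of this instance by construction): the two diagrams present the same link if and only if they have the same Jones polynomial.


same link: no
V(D1) = -q^-6 + q^-5 - q^-4 + 2q^-3 - q^-2 + q^-1  [12 crossings, <D> = A^-8 - A^-4 + 2 - A^4 + A^8 - A^12, w = -4]
V(D2) = -q^-2 + 2q^-1 - 3 + 5q - 4q^2 + 5q^3 - 4q^4 + 2q^5 - q^6  (w 0, c 14, <D> = -A^-24 + 2A^-20 - 4A^-16 + 5A^-12 - 4A^-8 + 5A^-4 - 3 + 2A^4 - A^8)
note: 2 classes among 2 diagrams; unequal V(q) rules out equality


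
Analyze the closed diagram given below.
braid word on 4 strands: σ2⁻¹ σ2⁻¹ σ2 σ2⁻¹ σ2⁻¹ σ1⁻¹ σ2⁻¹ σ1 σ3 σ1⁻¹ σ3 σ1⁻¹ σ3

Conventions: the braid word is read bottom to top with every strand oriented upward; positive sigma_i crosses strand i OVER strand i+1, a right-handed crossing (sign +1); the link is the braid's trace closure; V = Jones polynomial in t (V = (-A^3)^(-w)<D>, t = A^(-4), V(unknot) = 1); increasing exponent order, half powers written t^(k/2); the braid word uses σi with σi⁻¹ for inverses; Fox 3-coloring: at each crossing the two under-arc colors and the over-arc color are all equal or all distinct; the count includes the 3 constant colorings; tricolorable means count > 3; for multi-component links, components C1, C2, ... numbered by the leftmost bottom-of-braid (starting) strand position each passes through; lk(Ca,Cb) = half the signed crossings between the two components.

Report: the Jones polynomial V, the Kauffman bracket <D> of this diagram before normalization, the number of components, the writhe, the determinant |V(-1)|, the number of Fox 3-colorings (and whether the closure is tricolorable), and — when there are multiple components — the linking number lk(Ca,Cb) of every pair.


V(t) = -t^-6 + t^-5 - 2t^-4 + 3t^-3 - 2t^-2 + 3t^-1 - 1 + t - t^2
bracket: A^-17 - A^-13 + A^-9 - 3A^-5 + 2A^-1 - 3A^3 + 2A^7 - A^11 + A^15, w = -3
1 component, writhe -3, over 13 crossings
det 15, colorings 9 of 3^13 — tricolorable
observation: det 15 = |V(-1)|; divisible by 3, so tricolorable


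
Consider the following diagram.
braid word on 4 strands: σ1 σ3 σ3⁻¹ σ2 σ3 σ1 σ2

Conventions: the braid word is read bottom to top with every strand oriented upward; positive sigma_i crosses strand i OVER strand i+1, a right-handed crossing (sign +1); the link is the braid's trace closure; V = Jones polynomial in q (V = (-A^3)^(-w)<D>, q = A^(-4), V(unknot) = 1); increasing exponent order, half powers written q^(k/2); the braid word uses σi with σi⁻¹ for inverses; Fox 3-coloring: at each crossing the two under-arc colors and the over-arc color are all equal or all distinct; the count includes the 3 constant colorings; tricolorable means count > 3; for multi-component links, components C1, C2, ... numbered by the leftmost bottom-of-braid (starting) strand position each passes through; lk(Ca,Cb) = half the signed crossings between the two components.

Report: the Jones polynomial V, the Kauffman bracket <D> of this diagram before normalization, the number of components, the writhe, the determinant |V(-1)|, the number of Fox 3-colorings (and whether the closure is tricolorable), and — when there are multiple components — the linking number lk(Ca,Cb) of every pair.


V = q + q^3 - q^4
<D> = A^-1 - A^3 - A^11 (w = +5)
1 component over 7 crossings, w = +5
9 Fox colorings among 3^7, |V(-1)| = 3: tricolorable
why: det 3 = |V(-1)|; divisible by 3, so tricolorable
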